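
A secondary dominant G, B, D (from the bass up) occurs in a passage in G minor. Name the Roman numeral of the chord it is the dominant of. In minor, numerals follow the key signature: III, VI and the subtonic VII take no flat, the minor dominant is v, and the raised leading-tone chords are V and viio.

iv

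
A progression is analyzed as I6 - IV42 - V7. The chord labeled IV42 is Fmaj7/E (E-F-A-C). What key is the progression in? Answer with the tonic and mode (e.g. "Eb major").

C major

The chord Fmaj7/E is a major seventh chord rooted on F; its label is IV42.
Counting down 3 scale steps from F places the tonic on C; a major seventh chord on degree 4 is diatonic only in major.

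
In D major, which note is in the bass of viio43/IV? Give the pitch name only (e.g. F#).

C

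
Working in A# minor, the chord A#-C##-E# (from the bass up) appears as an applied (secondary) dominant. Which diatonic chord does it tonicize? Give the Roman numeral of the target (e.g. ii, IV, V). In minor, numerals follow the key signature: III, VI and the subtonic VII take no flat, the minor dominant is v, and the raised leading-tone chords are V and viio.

The chord is a major triad on A#.
A dominant resolves down a perfect fifth: A# → D#. In A# minor, D# is scale degree 4, i.e. iv.

iv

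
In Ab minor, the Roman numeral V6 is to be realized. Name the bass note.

G

V in Ab minor has root Eb; the chord is Eb-G-Bb.
The figure 6 means first inversion — the third is in the bass.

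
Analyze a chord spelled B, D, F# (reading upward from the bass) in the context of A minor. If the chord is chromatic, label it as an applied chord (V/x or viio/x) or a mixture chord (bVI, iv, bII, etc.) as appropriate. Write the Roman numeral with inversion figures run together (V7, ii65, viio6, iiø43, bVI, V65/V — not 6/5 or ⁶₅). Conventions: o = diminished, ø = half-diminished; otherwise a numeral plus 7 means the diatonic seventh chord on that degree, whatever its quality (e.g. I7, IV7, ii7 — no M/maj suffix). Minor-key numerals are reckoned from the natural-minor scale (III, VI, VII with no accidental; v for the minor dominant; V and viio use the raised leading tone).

ii

Stacked in thirds the chord is B-D-F#: a minor triad on B.
B is the second degree of A minor. This is the minor supertonic, borrowed from the parallel major (the Dorian ii).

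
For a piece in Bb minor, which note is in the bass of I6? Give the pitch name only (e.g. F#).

D

I in Bb minor has root Bb; the chord is Bb-D-F.
The figure 6 means first inversion — the third is in the bass.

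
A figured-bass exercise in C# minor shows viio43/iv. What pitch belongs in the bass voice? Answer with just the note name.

The applied chord viio43/iv is rooted on E#: E#-G#-B-D.
The figure 43 means second inversion — the fifth is in the bass.

B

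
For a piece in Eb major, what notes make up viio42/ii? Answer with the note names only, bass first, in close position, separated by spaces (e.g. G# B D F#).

Db E G Bb

The slash marks an applied leading-tone chord: viio of ii. In Eb major, ii is F, so the leading tone to it is E, a half step below.
Building a fully diminished seventh chord on E gives E-G-Bb-Db.
The figured bass 42 indicates third inversion, placing the seventh (Db) in the bass: Db-E-G-Bb.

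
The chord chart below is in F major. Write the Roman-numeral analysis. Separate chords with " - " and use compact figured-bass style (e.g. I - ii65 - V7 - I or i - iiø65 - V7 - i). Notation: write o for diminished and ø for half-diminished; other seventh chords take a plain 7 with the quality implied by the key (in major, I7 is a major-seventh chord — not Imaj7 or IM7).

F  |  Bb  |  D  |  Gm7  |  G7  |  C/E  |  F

I - IV - V/ii - ii7 - V7/V - V6 - I

F has root F, degree 1 in F major, so I.
Bb: major triad on Bb = scale degree 4 → IV.
D: chromatic; D is V of ii, so V/ii.
Gm7: root G is the supertonic; minor seventh chord there is ii7.
G7 is the secondary dominant of V (dominant seventh chord on G): V7/V.
C/E has root C, degree 5 in F major, so V6.
F: root F is the tonic; major triad there is I.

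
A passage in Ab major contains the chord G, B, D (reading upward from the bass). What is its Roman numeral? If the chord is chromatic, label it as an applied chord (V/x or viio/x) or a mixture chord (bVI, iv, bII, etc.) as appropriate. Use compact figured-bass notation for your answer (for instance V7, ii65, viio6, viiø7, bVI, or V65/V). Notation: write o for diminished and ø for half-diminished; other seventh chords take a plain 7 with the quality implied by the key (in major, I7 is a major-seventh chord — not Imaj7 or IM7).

The pitches G-B-D form a major triad rooted on G.
G is not a diatonic chord root with this quality in Ab major, but it lies a perfect fifth above C (iii), so the chord functions as an applied dominant of iii.

V/iii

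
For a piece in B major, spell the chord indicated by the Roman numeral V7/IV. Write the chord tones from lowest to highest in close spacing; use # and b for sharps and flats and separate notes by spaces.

B D# F# A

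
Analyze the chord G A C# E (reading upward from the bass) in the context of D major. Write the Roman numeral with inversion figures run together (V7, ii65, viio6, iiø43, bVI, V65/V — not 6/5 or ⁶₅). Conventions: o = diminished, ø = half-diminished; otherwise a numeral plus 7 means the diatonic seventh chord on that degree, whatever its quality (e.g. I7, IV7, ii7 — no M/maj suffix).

V42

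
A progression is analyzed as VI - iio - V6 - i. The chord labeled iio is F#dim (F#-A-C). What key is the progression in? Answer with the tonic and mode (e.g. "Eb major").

iio is given as F#-A-C — a diminished triad with root F#.
Counting down one scale step from F# places the tonic on E; a diminished triad on degree 2 is diatonic only in minor.

E minor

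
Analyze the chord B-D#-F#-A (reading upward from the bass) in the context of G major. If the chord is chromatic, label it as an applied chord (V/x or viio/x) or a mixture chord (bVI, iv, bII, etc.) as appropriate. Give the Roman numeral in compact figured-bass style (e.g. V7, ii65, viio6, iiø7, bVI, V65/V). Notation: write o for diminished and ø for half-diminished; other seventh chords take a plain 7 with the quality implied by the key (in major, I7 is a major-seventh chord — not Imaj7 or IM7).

V7/vi

Stacked in thirds the chord is B-D#-F#-A: a dominant seventh chord on B.
B is not a diatonic chord root with this quality in G major, but it lies a perfect fifth above E (vi), so the chord functions as an applied dominant of vi.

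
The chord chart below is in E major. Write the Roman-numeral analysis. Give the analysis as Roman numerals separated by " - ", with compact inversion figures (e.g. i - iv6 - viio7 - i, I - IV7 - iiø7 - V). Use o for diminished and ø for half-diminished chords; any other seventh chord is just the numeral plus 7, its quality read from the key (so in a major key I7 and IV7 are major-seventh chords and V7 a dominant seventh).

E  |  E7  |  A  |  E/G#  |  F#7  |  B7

I - V7/IV - IV - I6 - V7/V - V7

E: root E is the tonic; major triad there is I.
E7 is the secondary dominant of IV (dominant seventh chord on E): V7/IV.
A: root A is the subdominant; major triad there is IV.
E/G#: root E is the tonic; major triad there is I6.
F#7: a dominant seventh chord on F#, the applied dominant of V → V7/V.
B7: root B is the dominant; dominant seventh chord there is V7.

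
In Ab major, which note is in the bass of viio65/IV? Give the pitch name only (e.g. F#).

The applied chord viio65/IV is rooted on C: C-Eb-Gb-Bbb.
The figure 65 means first inversion — the third is in the bass.

Eb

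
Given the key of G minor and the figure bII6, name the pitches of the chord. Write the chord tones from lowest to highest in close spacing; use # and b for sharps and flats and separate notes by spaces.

Scale degree 2 in G minor is A; lowering it a half step gives Ab. bII6 is the Neapolitan sixth — a major triad on the lowered second degree, here in its customary first inversion.
So the chord is Ab-C-Eb, a major triad.
With the 6 figure the chord is in first inversion; from the bass C upward in close position it reads C-Eb-Ab.

C Eb Ab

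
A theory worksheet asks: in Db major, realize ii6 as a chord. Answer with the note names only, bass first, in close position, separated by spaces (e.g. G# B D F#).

Gb Bb Eb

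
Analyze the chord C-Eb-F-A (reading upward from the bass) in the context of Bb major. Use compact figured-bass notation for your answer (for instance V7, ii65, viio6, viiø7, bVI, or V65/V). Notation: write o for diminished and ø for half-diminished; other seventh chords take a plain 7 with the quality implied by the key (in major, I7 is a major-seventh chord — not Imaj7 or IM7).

The pitches F-A-C-Eb form a dominant seventh chord rooted on F.
F is scale degree 5 in Bb major, and a dominant seventh chord on that degree is written V7.
With C in the bass the chord is in second inversion, so the figured bass is 43.

V43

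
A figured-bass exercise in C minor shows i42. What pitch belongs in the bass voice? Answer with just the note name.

i in C minor has root C; the chord is C-Eb-G-Bb.
The figure 42 means third inversion — the seventh is in the bass.

Bb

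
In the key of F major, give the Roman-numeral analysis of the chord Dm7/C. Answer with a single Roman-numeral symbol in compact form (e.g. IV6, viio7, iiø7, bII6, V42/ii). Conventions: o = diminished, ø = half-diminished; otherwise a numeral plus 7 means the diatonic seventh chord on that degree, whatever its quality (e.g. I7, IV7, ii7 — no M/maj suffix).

vi42

Stacked in thirds the chord is D-F-A-C: a minor seventh chord on D.
D is scale degree 6 in F major, and a minor seventh chord on that degree is written vi7.
With C in the bass the chord is in third inversion, so the figured bass is 42.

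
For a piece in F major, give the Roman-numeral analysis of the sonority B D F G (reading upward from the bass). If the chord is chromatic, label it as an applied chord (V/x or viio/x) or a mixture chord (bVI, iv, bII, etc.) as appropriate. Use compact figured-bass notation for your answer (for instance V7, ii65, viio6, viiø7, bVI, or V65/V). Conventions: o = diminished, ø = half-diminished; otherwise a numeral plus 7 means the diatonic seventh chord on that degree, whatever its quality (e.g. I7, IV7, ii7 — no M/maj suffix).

V65/V

Stacked in thirds the chord is G-B-D-F: a dominant seventh chord on G.
G is not a diatonic chord root with this quality in F major, but it lies a perfect fifth above C (V), so the chord functions as an applied dominant of V.
With B in the bass the chord is in first inversion, so the figured bass is 65.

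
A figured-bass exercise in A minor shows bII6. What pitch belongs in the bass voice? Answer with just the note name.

D

bII in A minor has root Bb; the chord is Bb-D-F.
The figure 6 means first inversion — the third is in the bass.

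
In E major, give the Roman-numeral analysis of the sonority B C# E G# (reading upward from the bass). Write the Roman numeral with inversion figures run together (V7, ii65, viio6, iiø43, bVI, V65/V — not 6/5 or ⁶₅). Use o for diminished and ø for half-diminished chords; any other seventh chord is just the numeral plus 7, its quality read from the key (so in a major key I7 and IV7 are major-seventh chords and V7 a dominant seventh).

The pitches C#-E-G#-B form a minor seventh chord rooted on C#.
C# is scale degree 6 in E major, and a minor seventh chord on that degree is written vi7.
With B in the bass the chord is in third inversion, so the figured bass is 42.

vi42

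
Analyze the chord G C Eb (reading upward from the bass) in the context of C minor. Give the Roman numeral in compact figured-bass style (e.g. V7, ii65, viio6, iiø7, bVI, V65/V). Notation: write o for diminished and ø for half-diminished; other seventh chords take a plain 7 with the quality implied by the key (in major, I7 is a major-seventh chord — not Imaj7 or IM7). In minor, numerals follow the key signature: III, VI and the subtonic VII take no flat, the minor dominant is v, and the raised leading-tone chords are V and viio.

i64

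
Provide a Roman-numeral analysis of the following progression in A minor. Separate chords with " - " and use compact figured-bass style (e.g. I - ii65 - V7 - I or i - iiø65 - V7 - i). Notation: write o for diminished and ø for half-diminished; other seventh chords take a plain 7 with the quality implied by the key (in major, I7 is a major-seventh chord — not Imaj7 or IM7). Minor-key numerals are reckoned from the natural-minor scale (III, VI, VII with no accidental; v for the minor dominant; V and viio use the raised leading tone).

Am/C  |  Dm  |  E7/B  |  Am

i6 - iv - V43 - i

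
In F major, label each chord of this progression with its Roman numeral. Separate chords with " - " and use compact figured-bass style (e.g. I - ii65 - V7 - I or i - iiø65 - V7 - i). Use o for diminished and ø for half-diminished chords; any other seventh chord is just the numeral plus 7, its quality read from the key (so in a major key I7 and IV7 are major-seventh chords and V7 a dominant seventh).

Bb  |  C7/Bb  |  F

IV - V42 - I

Bb has root Bb, degree 4 in F major, so IV.
C7/Bb: dominant seventh chord on C = scale degree 5 → V42.
F has root F, degree 1 in F major, so I.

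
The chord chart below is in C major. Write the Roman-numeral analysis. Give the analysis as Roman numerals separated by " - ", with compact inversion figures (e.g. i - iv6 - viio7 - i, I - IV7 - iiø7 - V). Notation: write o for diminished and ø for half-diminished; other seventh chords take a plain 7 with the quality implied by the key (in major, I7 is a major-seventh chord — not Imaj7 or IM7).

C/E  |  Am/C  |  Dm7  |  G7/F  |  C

C/E: root C is the tonic; major triad there is I6.
Am/C: root A is the submediant; minor triad there is vi6.
Dm7: root D is the supertonic; minor seventh chord there is ii7.
G7/F: root G is the dominant; dominant seventh chord there is V42.
C has root C, degree 1 in C major, so I.

I6 - vi6 - ii7 - V42 - I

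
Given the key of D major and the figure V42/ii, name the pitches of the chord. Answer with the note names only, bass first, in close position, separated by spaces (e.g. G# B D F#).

A B D# F#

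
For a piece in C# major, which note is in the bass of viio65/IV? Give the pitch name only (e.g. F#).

The applied chord viio65/IV is rooted on E#: E#-G#-B-D.
The figure 65 means first inversion — the third is in the bass.

G#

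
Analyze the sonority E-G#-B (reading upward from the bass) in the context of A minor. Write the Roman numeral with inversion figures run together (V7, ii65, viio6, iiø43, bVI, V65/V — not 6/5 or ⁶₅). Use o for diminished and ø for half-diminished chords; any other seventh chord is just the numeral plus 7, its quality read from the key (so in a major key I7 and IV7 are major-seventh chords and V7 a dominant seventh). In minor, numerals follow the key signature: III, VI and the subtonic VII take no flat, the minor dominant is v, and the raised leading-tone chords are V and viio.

V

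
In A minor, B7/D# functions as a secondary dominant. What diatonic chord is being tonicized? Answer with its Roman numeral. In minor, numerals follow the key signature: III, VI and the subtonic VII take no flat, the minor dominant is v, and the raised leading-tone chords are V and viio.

The chord is a dominant seventh chord on B.
A dominant resolves down a perfect fifth: B → E. In A minor, E is scale degree 5, i.e. V.

V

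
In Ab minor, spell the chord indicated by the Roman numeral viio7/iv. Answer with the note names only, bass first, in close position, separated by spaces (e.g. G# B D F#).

C Eb Gb Bbb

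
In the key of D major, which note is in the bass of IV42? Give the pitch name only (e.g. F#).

F#

IV in D major has root G; the chord is G-B-D-F#.
The figure 42 means third inversion — the seventh is in the bass.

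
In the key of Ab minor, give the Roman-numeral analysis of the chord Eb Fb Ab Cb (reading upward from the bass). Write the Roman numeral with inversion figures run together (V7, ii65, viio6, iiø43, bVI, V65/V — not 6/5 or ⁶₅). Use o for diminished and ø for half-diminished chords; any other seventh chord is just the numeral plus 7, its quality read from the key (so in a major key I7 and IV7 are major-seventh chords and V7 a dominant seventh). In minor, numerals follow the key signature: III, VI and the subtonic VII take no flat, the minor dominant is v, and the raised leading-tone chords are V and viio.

The pitches Fb-Ab-Cb-Eb form a major seventh chord rooted on Fb.
In Ab minor, Fb is the submediant; the diatonic major seventh chord there is VI7.
With Eb in the bass the chord is in third inversion, so the figured bass is 42.

VI42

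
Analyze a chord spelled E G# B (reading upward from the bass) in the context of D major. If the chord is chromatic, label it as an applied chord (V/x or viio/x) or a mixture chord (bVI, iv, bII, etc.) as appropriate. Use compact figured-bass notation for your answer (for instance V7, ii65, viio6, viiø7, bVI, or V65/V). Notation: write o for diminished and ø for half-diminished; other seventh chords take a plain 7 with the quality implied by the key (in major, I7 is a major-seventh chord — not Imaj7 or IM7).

V/V

Stacked in thirds the chord is E-G#-B: a major triad on E.
E is not a diatonic chord root with this quality in D major, but it lies a perfect fifth above A (V), so the chord functions as an applied dominant of V.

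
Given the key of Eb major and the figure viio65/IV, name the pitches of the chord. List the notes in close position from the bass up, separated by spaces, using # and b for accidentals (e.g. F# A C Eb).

viio65/IV is a secondary leading-tone chord. The target IV is Ab in Eb major; the applied chord is rooted a semitone below, on G.
Building a fully diminished seventh chord on G gives G-Bb-Db-Fb.
The figured bass 65 indicates first inversion, placing the third (Bb) in the bass: Bb-Db-Fb-G.

Bb Db Fb G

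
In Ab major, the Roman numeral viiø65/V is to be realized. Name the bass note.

F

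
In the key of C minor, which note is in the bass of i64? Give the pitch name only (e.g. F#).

G

i in C minor has root C; the chord is C-Eb-G.
The figure 64 means second inversion — the fifth is in the bass.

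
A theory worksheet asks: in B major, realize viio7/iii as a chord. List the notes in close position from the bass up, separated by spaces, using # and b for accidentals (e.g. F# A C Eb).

The slash marks an applied leading-tone chord: viio of iii. In B major, iii is D#, so the leading tone to it is C##, a half step below.
Building a fully diminished seventh chord on C## gives C##-E#-G#-B.

C## E# G# B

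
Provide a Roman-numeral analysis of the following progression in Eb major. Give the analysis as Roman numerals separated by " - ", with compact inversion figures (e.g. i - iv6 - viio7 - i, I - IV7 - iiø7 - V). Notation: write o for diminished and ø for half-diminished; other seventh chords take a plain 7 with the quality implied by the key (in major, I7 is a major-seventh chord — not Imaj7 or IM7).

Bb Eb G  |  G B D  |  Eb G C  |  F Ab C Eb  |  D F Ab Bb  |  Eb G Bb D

I64 - V/vi - vi6 - ii7 - V65 - I7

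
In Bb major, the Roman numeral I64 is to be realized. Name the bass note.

I in Bb major has root Bb; the chord is Bb-D-F.
The figure 64 means second inversion — the fifth is in the bass.

F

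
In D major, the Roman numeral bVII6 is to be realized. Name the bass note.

E

bVII in D major has root C; the chord is C-E-G.
The figure 6 means first inversion — the third is in the bass.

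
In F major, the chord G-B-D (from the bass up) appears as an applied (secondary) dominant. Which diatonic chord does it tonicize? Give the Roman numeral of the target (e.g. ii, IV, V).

V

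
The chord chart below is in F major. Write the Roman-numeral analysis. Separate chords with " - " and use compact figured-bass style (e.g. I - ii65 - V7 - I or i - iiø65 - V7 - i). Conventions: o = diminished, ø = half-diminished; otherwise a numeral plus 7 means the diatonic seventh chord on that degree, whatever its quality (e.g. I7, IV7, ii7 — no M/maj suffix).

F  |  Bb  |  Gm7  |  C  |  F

I - IV - ii7 - V - I

F: root F is the tonic; major triad there is I.
Bb: root Bb is the subdominant; major triad there is IV.
Gm7 has root G, degree 2 in F major, so ii7.
C: major triad on C = scale degree 5 → V.
F: root F is the tonic; major triad there is I.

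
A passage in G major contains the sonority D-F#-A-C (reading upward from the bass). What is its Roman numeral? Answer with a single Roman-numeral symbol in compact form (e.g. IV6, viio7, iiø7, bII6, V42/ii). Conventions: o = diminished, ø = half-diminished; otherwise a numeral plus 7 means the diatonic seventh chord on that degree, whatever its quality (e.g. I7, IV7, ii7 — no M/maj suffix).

V7

Stacked in thirds the chord is D-F#-A-C: a dominant seventh chord on D.
D is scale degree 5 in G major, and a dominant seventh chord on that degree is written V7.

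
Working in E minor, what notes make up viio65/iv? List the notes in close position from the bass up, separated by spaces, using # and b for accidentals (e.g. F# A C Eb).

B D F G#

viio65/iv is a secondary leading-tone chord. The target iv is A in E minor; the applied chord is rooted a semitone below, on G#.
Building a fully diminished seventh chord on G# gives G#-B-D-F.
With the 65 figure the chord is in first inversion; from the bass B upward in close position it reads B-D-F-G#.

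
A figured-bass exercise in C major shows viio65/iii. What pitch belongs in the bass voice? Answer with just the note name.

The applied chord viio65/iii is rooted on D#: D#-F#-A-C.
The figure 65 means first inversion — the third is in the bass.

F#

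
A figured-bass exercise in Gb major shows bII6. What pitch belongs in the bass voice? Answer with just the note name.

Cb

bII in Gb major has root Abb; the chord is Abb-Cb-Ebb.
The figure 6 means first inversion — the third is in the bass.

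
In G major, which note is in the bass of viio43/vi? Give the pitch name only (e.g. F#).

The applied chord viio43/vi is rooted on D#: D#-F#-A-C.
The figure 43 means second inversion — the fifth is in the bass.

A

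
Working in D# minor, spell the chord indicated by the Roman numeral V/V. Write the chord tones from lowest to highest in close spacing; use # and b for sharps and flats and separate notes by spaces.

V/V is a secondary dominant — the dominant triad of V. V in D# minor is A#, so the applied chord's root is E#, a perfect fifth above.
Building a major triad on E# gives E#-G##-B#.

E# G## B#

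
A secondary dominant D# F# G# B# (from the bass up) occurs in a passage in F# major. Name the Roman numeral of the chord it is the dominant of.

V

The chord is a dominant seventh chord on G#.
A dominant resolves down a perfect fifth: G# → C#. In F# major, C# is scale degree 5, i.e. V.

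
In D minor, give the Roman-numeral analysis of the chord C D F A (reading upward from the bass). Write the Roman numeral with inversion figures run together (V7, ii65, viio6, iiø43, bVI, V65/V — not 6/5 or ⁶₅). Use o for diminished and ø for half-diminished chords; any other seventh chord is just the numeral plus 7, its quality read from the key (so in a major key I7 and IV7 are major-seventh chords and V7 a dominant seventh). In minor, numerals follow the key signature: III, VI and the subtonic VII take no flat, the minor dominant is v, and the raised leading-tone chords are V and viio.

i42

The pitches D-F-A-C form a minor seventh chord rooted on D.
D is scale degree 1 in D minor, and a minor seventh chord on that degree is written i7.
With C in the bass the chord is in third inversion, so the figured bass is 42.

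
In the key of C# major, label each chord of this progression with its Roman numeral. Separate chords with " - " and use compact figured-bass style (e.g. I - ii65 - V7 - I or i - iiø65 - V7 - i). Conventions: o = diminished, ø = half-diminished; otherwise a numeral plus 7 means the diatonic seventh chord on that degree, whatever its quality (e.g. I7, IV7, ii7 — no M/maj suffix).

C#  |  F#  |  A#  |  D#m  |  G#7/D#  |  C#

I - IV - V/ii - ii - V43 - I

C#: root C# is the tonic; major triad there is I.
F# has root F#, degree 4 in C# major, so IV.
A#: a major triad on A#, the applied dominant of ii → V/ii.
D#m: root D# is the supertonic; minor triad there is ii.
G#7/D#: root G# is the dominant; dominant seventh chord there is V43.
C#: major triad on C# = scale degree 1 → I.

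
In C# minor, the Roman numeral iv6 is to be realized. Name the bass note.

iv in C# minor has root F#; the chord is F#-A-C#.
The figure 6 means first inversion — the third is in the bass.

A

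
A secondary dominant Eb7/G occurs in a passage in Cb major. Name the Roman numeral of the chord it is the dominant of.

vi

The chord is a dominant seventh chord on Eb.
A dominant resolves down a perfect fifth: Eb → Ab. In Cb major, Ab is scale degree 6, i.e. vi.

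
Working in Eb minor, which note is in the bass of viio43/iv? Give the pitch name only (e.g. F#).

Db

The applied chord viio43/iv is rooted on G: G-Bb-Db-Fb.
The figure 43 means second inversion — the fifth is in the bass.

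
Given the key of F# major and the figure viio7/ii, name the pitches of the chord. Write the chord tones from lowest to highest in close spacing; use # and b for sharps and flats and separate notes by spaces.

F## A# C# E

viio7/ii is a secondary leading-tone chord. The target ii is G# in F# major; the applied chord is rooted a semitone below, on F##.
Building a fully diminished seventh chord on F## gives F##-A#-C#-E.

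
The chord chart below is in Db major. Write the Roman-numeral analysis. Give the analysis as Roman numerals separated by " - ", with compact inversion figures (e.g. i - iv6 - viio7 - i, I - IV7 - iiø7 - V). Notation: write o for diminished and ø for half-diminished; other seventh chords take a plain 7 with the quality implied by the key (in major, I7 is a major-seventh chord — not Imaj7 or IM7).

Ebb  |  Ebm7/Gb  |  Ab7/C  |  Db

bII - ii65 - V65 - I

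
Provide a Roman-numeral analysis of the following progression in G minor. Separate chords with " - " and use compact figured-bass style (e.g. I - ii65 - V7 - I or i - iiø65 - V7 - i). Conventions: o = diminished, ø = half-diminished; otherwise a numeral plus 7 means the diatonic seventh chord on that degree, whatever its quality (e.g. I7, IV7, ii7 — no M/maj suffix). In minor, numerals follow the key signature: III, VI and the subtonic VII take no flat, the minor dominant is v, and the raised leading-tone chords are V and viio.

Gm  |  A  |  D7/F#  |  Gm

i - V/V - V65 - i

Gm: root G is the tonic; minor triad there is i.
A is the secondary dominant of V (major triad on A): V/V.
D7/F#: dominant seventh chord on D = scale degree 5 → V65.
Gm: root G is the tonic; minor triad there is i.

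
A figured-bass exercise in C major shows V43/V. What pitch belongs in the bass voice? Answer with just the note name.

The applied chord V43/V is rooted on D: D-F#-A-C.
The figure 43 means second inversion — the fifth is in the bass.

A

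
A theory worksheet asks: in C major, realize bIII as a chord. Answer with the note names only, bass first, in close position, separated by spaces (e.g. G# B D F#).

Scale degree 3 in C major is E; lowering it a half step gives Eb. bIII is a major triad on the lowered third degree, borrowed from the parallel minor.
So the chord is Eb-G-Bb, a major triad.

Eb G Bb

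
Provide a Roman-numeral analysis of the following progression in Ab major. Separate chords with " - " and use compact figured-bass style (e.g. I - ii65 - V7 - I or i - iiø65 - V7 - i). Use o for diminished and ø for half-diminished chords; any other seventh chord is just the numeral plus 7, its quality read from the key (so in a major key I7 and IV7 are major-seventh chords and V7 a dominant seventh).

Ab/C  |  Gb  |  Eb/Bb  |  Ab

I6 - bVII - V64 - I

Ab/C: root Ab is the tonic; major triad there is I6.
Gb: Gb with this quality isn't in the key; it's bVII, borrowed from the parallel minor.
Eb/Bb has root Eb, degree 5 in Ab major, so V64.
Ab: root Ab is the tonic; major triad there is I.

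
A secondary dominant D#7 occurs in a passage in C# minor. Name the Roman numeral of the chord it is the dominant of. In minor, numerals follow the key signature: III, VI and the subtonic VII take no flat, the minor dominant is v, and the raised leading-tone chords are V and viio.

The chord is a dominant seventh chord on D#.
A dominant resolves down a perfect fifth: D# → G#. In C# minor, G# is scale degree 5, i.e. V.

V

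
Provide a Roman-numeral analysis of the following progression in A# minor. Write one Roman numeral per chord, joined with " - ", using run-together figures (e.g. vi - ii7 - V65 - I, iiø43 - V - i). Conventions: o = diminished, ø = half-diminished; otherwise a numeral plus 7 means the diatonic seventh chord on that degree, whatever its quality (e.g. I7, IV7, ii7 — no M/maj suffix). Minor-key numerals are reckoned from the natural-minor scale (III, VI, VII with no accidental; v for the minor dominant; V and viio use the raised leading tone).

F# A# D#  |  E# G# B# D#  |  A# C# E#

F#-A#-D#: root D# is the subdominant; minor triad there is iv6.
E#-G#-B#-D#: root E# is the dominant; minor seventh chord there is v7.
A#-C#-E#: minor triad on A# = scale degree 1 → i.

iv6 - v7 - i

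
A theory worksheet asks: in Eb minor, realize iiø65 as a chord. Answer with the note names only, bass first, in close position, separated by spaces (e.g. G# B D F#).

Ab Cb Eb F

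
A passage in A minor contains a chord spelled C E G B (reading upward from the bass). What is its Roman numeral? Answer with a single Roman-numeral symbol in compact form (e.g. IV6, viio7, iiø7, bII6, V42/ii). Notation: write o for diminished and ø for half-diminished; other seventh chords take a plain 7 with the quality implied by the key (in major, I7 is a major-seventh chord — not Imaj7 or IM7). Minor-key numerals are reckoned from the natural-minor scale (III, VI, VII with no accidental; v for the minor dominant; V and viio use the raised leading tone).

III7

The pitches C-E-G-B form a major seventh chord rooted on C.
In A minor, C is the mediant; the diatonic major seventh chord there is III7.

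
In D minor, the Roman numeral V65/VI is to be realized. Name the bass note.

A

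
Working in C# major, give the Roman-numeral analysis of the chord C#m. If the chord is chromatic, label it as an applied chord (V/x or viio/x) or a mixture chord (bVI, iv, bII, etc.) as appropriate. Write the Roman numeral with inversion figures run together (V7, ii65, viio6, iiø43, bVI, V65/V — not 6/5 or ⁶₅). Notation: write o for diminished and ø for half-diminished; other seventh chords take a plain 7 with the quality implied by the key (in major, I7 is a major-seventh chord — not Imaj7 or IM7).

Stacked in thirds the chord is C#-E-G#: a minor triad on C#.
C# is the first degree of C# major. This is the minor tonic, borrowed from the parallel minor.

i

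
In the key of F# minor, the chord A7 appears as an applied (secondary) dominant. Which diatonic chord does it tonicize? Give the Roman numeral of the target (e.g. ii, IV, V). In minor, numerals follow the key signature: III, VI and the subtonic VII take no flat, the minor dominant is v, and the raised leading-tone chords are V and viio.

The chord is a dominant seventh chord on A.
A dominant resolves down a perfect fifth: A → D. In F# minor, D is scale degree 6, i.e. VI.

VI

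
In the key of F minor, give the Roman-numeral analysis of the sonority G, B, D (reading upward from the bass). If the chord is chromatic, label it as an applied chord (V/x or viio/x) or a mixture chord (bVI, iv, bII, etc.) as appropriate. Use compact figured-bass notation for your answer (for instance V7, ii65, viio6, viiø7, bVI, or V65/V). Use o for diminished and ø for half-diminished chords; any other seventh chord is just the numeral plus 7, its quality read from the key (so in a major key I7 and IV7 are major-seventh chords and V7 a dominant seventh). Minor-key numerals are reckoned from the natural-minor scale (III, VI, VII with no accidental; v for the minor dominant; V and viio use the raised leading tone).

V/V

Stacked in thirds the chord is G-B-D: a major triad on G.
G is not a diatonic chord root with this quality in F minor, but it lies a perfect fifth above C (V), so the chord functions as an applied dominant of V.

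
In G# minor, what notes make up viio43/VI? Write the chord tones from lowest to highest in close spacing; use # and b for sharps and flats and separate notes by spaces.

A C D# F#

viio43/VI is a secondary leading-tone chord. The target VI is E in G# minor; the applied chord is rooted a semitone below, on D#.
Building a fully diminished seventh chord on D# gives D#-F#-A-C.
With the 43 figure the chord is in second inversion; from the bass A upward in close position it reads A-C-D#-F#.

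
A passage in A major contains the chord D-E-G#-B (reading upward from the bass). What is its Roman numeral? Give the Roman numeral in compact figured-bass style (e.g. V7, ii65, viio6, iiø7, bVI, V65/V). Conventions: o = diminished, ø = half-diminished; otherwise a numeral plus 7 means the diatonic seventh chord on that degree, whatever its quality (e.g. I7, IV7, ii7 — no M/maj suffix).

The pitches E-G#-B-D form a dominant seventh chord rooted on E.
E is scale degree 5 in A major, and a dominant seventh chord on that degree is written V7.
With D in the bass the chord is in third inversion, so the figured bass is 42.

V42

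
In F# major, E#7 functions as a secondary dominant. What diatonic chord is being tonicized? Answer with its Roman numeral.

iii

The chord is a dominant seventh chord on E#.
A dominant resolves down a perfect fifth: E# → A#. In F# major, A# is scale degree 3, i.e. iii.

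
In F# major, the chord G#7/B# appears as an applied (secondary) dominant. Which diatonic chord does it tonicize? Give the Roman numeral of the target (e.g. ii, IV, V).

V

The chord is a dominant seventh chord on G#.
A dominant resolves down a perfect fifth: G# → C#. In F# major, C# is scale degree 5, i.e. V.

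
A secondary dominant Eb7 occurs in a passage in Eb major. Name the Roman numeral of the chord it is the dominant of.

IV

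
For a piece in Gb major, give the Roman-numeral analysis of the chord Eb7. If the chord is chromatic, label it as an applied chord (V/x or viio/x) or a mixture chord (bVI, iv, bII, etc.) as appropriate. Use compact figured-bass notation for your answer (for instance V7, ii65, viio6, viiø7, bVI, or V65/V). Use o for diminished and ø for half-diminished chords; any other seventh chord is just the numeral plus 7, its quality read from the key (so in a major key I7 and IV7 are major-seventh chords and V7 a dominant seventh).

The pitches Eb-G-Bb-Db form a dominant seventh chord rooted on Eb.
Eb is not a diatonic chord root with this quality in Gb major, but it lies a perfect fifth above Ab (ii), so the chord functions as an applied dominant of ii.

V7/ii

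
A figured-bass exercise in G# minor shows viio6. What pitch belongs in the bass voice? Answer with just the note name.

viio in G# minor has root F##; the chord is F##-A#-C#.
The figure 6 means first inversion — the third is in the bass.

A#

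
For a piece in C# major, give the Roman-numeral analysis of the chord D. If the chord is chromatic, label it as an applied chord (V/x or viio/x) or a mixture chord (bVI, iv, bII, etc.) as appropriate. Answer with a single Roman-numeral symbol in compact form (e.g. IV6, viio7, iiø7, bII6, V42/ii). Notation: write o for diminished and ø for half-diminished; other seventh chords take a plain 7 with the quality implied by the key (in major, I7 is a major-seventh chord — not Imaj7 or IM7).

bII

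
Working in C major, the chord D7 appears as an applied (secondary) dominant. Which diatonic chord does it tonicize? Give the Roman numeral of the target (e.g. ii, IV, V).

The chord is a dominant seventh chord on D.
A dominant resolves down a perfect fifth: D → G. In C major, G is scale degree 5, i.e. V.

V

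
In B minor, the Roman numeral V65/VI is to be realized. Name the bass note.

The applied chord V65/VI is rooted on D: D-F#-A-C.
The figure 65 means first inversion — the third is in the bass.

F#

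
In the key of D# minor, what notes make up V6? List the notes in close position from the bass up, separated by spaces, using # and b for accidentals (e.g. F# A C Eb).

C## E# A#

In D# minor, scale degree 5 is A#. The dominant is major (leading tone raised), so V is a major triad.
That chord is spelled A#-C##-E#.
With the 6 figure the chord is in first inversion; from the bass C## upward in close position it reads C##-E#-A#.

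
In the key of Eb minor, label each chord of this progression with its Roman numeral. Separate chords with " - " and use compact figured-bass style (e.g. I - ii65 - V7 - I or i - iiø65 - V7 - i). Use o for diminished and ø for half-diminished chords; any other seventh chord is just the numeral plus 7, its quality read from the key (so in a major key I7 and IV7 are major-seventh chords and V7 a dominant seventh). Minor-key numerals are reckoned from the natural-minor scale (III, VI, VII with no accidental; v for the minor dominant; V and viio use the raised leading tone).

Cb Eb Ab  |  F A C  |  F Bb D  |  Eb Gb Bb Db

iv6 - V/V - V64 - i7

Cb-Eb-Ab: root Ab is the subdominant; minor triad there is iv6.
F-A-C: chromatic; F is V of V, so V/V.
F-Bb-D has root Bb, degree 5 in Eb minor, so V64.
Eb-Gb-Bb-Db has root Eb, degree 1 in Eb minor, so i7.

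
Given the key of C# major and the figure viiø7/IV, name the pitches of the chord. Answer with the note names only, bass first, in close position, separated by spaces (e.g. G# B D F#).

The slash marks an applied leading-tone chord: viio of IV. In C# major, IV is F#, so the leading tone to it is E#, a half step below.
Building a half-diminished seventh chord on E# gives E#-G#-B-D#.

E# G# B D#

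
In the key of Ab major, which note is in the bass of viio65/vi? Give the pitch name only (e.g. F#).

G

The applied chord viio65/vi is rooted on E: E-G-Bb-Db.
The figure 65 means first inversion — the third is in the bass.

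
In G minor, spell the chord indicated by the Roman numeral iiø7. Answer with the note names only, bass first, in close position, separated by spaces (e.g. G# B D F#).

A C Eb G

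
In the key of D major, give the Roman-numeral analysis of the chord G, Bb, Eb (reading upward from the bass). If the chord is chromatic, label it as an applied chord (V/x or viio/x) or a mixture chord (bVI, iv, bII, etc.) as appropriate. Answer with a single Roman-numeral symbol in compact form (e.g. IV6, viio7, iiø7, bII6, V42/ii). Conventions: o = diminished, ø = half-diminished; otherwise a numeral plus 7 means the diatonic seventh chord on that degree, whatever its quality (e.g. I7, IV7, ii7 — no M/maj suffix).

bII6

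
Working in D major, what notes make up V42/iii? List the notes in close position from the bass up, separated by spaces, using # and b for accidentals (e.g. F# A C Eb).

B C# E# G#

V42/iii is a secondary dominant — the dominant seventh of iii. iii in D major is F#, so the applied chord's root is C#, a perfect fifth above.
Building a dominant seventh chord on C# gives C#-E#-G#-B.
The figured bass 42 indicates third inversion, placing the seventh (B) in the bass: B-C#-E#-G#.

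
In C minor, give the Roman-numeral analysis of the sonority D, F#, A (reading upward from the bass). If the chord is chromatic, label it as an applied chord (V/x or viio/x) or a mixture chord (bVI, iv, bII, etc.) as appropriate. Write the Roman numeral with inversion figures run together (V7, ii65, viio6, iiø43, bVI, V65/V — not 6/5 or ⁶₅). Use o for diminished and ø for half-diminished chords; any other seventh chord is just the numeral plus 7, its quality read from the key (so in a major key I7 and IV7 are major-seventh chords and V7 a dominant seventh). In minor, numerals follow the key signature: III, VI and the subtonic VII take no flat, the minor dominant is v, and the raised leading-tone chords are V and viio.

The pitches D-F#-A form a major triad rooted on D.
D is not a diatonic chord root with this quality in C minor, but it lies a perfect fifth above G (V), so the chord functions as an applied dominant of V.

V/V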